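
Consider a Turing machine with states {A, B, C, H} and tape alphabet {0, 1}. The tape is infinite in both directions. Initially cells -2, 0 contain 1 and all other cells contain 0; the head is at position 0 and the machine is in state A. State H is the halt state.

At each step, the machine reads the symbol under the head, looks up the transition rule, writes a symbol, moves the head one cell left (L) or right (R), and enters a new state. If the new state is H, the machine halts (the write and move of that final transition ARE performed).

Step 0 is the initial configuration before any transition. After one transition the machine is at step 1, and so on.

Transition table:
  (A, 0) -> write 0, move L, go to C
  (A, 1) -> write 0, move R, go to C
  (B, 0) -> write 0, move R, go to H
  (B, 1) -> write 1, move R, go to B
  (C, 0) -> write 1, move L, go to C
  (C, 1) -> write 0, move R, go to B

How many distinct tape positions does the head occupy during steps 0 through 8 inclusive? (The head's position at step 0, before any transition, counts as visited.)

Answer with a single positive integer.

Answer: 5

Derivation:
Step 1: in state A at pos 0, read 1 -> (A,1)->write 0,move R,goto C. Now: state=C, head=1, tape[-3..2]=010000 (head:     ^)
Step 2: in state C at pos 1, read 0 -> (C,0)->write 1,move L,goto C. Now: state=C, head=0, tape[-3..2]=010010 (head:    ^)
Step 3: in state C at pos 0, read 0 -> (C,0)->write 1,move L,goto C. Now: state=C, head=-1, tape[-3..2]=010110 (head:   ^)
Step 4: in state C at pos -1, read 0 -> (C,0)->write 1,move L,goto C. Now: state=C, head=-2, tape[-3..2]=011110 (head:  ^)
Step 5: in state C at pos -2, read 1 -> (C,1)->write 0,move R,goto B. Now: state=B, head=-1, tape[-3..2]=001110 (head:   ^)
Step 6: in state B at pos -1, read 1 -> (B,1)->write 1,move R,goto B. Now: state=B, head=0, tape[-3..2]=001110 (head:    ^)
Step 7: in state B at pos 0, read 1 -> (B,1)->write 1,move R,goto B. Now: state=B, head=1, tape[-3..2]=001110 (head:     ^)
Step 8: in state B at pos 1, read 1 -> (B,1)->write 1,move R,goto B. Now: state=B, head=2, tape[-3..3]=0011100 (head:      ^)
Head positions at steps 0..8: starting at 0, distinct positions visited = {-2, -1, 0, 1, 2} -> 5 position(s)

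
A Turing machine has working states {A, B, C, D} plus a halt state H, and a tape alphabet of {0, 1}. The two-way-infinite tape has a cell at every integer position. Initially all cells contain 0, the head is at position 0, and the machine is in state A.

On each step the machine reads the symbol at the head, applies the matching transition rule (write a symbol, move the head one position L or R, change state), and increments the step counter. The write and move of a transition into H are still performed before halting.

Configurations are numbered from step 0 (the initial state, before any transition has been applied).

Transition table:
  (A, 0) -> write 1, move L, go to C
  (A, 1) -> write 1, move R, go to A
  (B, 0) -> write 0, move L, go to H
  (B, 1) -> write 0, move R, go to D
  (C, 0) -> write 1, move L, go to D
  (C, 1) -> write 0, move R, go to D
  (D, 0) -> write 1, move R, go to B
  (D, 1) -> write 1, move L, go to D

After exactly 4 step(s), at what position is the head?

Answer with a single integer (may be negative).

Step 1: in state A at pos 0, read 0 -> (A,0)->write 1,move L,goto C. Now: state=C, head=-1, tape[-2..1]=0010 (head:  ^)
Step 2: in state C at pos -1, read 0 -> (C,0)->write 1,move L,goto D. Now: state=D, head=-2, tape[-3..1]=00110 (head:  ^)
Step 3: in state D at pos -2, read 0 -> (D,0)->write 1,move R,goto B. Now: state=B, head=-1, tape[-3..1]=01110 (head:   ^)
Step 4: in state B at pos -1, read 1 -> (B,1)->write 0,move R,goto D. Now: state=D, head=0, tape[-3..1]=01010 (head:    ^)

Answer: 0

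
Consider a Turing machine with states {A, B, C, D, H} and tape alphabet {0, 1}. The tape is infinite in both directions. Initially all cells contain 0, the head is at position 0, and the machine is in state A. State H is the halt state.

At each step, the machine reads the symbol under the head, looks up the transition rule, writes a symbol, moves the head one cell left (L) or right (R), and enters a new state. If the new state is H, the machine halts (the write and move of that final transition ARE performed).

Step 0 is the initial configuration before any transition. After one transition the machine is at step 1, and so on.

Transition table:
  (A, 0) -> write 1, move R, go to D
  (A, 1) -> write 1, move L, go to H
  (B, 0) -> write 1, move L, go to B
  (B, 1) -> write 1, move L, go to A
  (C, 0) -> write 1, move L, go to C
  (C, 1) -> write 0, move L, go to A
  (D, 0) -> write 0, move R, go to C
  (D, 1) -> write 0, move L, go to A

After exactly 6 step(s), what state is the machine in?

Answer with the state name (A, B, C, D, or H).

Answer: D

Derivation:
Step 1: in state A at pos 0, read 0 -> (A,0)->write 1,move R,goto D. Now: state=D, head=1, tape[-1..2]=0100 (head:   ^)
Step 2: in state D at pos 1, read 0 -> (D,0)->write 0,move R,goto C. Now: state=C, head=2, tape[-1..3]=01000 (head:    ^)
Step 3: in state C at pos 2, read 0 -> (C,0)->write 1,move L,goto C. Now: state=C, head=1, tape[-1..3]=01010 (head:   ^)
Step 4: in state C at pos 1, read 0 -> (C,0)->write 1,move L,goto C. Now: state=C, head=0, tape[-1..3]=01110 (head:  ^)
Step 5: in state C at pos 0, read 1 -> (C,1)->write 0,move L,goto A. Now: state=A, head=-1, tape[-2..3]=000110 (head:  ^)
Step 6: in state A at pos -1, read 0 -> (A,0)->write 1,move R,goto D. Now: state=D, head=0, tape[-2..3]=010110 (head:   ^)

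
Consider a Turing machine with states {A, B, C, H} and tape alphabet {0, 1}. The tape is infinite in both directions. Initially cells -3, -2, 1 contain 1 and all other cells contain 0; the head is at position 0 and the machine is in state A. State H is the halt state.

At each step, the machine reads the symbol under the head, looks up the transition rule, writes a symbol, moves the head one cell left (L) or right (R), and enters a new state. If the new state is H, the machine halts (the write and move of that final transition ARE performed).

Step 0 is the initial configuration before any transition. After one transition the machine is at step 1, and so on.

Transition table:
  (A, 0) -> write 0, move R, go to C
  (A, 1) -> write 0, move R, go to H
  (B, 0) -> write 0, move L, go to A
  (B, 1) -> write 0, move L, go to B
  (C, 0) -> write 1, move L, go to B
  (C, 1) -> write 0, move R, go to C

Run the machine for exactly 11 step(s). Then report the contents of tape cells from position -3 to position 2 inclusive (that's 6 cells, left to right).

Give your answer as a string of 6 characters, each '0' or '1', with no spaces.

Answer: 100111

Derivation:
Step 1: in state A at pos 0, read 0 -> (A,0)->write 0,move R,goto C. Now: state=C, head=1, tape[-4..2]=0110010 (head:      ^)
Step 2: in state C at pos 1, read 1 -> (C,1)->write 0,move R,goto C. Now: state=C, head=2, tape[-4..3]=01100000 (head:       ^)
Step 3: in state C at pos 2, read 0 -> (C,0)->write 1,move L,goto B. Now: state=B, head=1, tape[-4..3]=01100010 (head:      ^)
Step 4: in state B at pos 1, read 0 -> (B,0)->write 0,move L,goto A. Now: state=A, head=0, tape[-4..3]=01100010 (head:     ^)
Step 5: in state A at pos 0, read 0 -> (A,0)->write 0,move R,goto C. Now: state=C, head=1, tape[-4..3]=01100010 (head:      ^)
Step 6: in state C at pos 1, read 0 -> (C,0)->write 1,move L,goto B. Now: state=B, head=0, tape[-4..3]=01100110 (head:     ^)
Step 7: in state B at pos 0, read 0 -> (B,0)->write 0,move L,goto A. Now: state=A, head=-1, tape[-4..3]=01100110 (head:    ^)
Step 8: in state A at pos -1, read 0 -> (A,0)->write 0,move R,goto C. Now: state=C, head=0, tape[-4..3]=01100110 (head:     ^)
Step 9: in state C at pos 0, read 0 -> (C,0)->write 1,move L,goto B. Now: state=B, head=-1, tape[-4..3]=01101110 (head:    ^)
Step 10: in state B at pos -1, read 0 -> (B,0)->write 0,move L,goto A. Now: state=A, head=-2, tape[-4..3]=01101110 (head:   ^)
Step 11: in state A at pos -2, read 1 -> (A,1)->write 0,move R,goto H. Now: state=H, head=-1, tape[-4..3]=01001110 (head:    ^)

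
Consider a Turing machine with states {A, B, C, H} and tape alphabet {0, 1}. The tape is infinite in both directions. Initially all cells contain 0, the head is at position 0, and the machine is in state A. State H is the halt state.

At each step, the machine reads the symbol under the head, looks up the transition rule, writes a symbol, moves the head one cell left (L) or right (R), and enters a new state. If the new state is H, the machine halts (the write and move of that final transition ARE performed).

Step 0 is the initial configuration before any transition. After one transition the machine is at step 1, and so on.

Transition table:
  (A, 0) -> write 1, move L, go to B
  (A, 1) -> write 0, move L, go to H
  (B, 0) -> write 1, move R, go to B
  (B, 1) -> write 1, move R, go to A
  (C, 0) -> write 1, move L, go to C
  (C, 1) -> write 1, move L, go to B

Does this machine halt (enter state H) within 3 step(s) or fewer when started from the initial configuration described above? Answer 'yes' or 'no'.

Step 1: in state A at pos 0, read 0 -> (A,0)->write 1,move L,goto B. Now: state=B, head=-1, tape[-2..1]=0010 (head:  ^)
Step 2: in state B at pos -1, read 0 -> (B,0)->write 1,move R,goto B. Now: state=B, head=0, tape[-2..1]=0110 (head:   ^)
Step 3: in state B at pos 0, read 1 -> (B,1)->write 1,move R,goto A. Now: state=A, head=1, tape[-2..2]=01100 (head:    ^)
After 3 step(s): state = A (not H) -> not halted within 3 -> no

Answer: no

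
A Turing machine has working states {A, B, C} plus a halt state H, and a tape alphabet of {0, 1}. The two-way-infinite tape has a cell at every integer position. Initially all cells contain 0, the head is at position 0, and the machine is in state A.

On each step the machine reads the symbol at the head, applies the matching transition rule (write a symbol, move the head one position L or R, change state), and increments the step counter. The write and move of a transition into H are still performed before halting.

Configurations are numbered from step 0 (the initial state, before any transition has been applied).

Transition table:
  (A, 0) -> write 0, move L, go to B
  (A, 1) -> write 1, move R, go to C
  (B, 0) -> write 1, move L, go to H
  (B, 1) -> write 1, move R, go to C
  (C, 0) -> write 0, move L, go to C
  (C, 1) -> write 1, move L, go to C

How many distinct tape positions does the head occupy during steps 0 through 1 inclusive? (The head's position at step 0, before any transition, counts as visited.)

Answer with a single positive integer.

Answer: 2

Derivation:
Step 1: in state A at pos 0, read 0 -> (A,0)->write 0,move L,goto B. Now: state=B, head=-1, tape[-2..1]=0000 (head:  ^)
Head positions at steps 0..1: starting at 0, distinct positions visited = {-1, 0} -> 2 position(s)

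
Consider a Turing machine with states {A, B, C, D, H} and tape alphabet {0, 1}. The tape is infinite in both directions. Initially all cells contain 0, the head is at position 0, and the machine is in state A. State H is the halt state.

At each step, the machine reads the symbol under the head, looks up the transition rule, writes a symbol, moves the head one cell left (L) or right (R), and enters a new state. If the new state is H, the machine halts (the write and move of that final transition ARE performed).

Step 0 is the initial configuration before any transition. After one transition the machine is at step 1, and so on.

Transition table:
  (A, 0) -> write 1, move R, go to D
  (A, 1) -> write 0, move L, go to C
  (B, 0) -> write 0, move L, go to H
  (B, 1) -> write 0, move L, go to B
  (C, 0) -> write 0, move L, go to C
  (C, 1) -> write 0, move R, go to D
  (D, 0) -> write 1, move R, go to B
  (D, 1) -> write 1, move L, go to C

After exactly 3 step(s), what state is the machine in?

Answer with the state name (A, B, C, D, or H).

Answer: H

Derivation:
Step 1: in state A at pos 0, read 0 -> (A,0)->write 1,move R,goto D. Now: state=D, head=1, tape[-1..2]=0100 (head:   ^)
Step 2: in state D at pos 1, read 0 -> (D,0)->write 1,move R,goto B. Now: state=B, head=2, tape[-1..3]=01100 (head:    ^)
Step 3: in state B at pos 2, read 0 -> (B,0)->write 0,move L,goto H. Now: state=H, head=1, tape[-1..3]=01100 (head:   ^)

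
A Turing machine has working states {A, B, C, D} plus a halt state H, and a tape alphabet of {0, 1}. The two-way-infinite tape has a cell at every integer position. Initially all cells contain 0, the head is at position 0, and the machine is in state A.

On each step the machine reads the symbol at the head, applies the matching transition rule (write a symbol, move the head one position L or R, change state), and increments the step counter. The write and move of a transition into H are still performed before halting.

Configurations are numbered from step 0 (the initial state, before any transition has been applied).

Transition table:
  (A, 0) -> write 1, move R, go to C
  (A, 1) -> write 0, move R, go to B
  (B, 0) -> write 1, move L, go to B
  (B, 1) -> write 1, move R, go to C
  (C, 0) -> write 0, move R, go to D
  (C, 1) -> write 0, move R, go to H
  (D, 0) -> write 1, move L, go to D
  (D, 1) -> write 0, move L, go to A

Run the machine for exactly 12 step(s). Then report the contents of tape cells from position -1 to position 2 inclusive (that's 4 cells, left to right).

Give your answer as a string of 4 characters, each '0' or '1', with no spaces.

Answer: 1110

Derivation:
Step 1: in state A at pos 0, read 0 -> (A,0)->write 1,move R,goto C. Now: state=C, head=1, tape[-1..2]=0100 (head:   ^)
Step 2: in state C at pos 1, read 0 -> (C,0)->write 0,move R,goto D. Now: state=D, head=2, tape[-1..3]=01000 (head:    ^)
Step 3: in state D at pos 2, read 0 -> (D,0)->write 1,move L,goto D. Now: state=D, head=1, tape[-1..3]=01010 (head:   ^)
Step 4: in state D at pos 1, read 0 -> (D,0)->write 1,move L,goto D. Now: state=D, head=0, tape[-1..3]=01110 (head:  ^)
Step 5: in state D at pos 0, read 1 -> (D,1)->write 0,move L,goto A. Now: state=A, head=-1, tape[-2..3]=000110 (head:  ^)
Step 6: in state A at pos -1, read 0 -> (A,0)->write 1,move R,goto C. Now: state=C, head=0, tape[-2..3]=010110 (head:   ^)
Step 7: in state C at pos 0, read 0 -> (C,0)->write 0,move R,goto D. Now: state=D, head=1, tape[-2..3]=010110 (head:    ^)
Step 8: in state D at pos 1, read 1 -> (D,1)->write 0,move L,goto A. Now: state=A, head=0, tape[-2..3]=010010 (head:   ^)
Step 9: in state A at pos 0, read 0 -> (A,0)->write 1,move R,goto C. Now: state=C, head=1, tape[-2..3]=011010 (head:    ^)
Step 10: in state C at pos 1, read 0 -> (C,0)->write 0,move R,goto D. Now: state=D, head=2, tape[-2..3]=011010 (head:     ^)
Step 11: in state D at pos 2, read 1 -> (D,1)->write 0,move L,goto A. Now: state=A, head=1, tape[-2..3]=011000 (head:    ^)
Step 12: in state A at pos 1, read 0 -> (A,0)->write 1,move R,goto C. Now: state=C, head=2, tape[-2..3]=011100 (head:     ^)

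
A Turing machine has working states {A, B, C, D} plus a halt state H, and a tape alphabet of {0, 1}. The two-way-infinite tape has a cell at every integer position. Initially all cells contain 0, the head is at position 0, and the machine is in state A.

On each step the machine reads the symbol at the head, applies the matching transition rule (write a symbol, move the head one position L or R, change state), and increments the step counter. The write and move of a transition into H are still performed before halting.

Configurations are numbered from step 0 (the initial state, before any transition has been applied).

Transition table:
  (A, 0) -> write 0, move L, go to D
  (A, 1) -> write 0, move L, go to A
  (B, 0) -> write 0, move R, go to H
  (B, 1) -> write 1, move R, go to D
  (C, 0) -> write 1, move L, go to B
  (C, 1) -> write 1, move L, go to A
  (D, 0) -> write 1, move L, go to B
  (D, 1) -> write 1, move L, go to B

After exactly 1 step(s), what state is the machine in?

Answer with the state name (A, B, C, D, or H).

Step 1: in state A at pos 0, read 0 -> (A,0)->write 0,move L,goto D. Now: state=D, head=-1, tape[-2..1]=0000 (head:  ^)

Answer: D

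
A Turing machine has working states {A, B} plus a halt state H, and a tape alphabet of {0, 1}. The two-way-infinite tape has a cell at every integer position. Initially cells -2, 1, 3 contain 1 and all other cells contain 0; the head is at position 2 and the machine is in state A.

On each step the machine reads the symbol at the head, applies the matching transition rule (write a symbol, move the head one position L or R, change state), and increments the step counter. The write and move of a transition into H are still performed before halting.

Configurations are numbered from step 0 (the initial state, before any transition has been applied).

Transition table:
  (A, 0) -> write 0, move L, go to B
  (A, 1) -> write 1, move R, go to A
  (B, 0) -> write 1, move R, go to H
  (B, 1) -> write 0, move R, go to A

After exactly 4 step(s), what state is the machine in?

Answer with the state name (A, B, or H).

Answer: H

Derivation:
Step 1: in state A at pos 2, read 0 -> (A,0)->write 0,move L,goto B. Now: state=B, head=1, tape[-3..4]=01001010 (head:     ^)
Step 2: in state B at pos 1, read 1 -> (B,1)->write 0,move R,goto A. Now: state=A, head=2, tape[-3..4]=01000010 (head:      ^)
Step 3: in state A at pos 2, read 0 -> (A,0)->write 0,move L,goto B. Now: state=B, head=1, tape[-3..4]=01000010 (head:     ^)
Step 4: in state B at pos 1, read 0 -> (B,0)->write 1,move R,goto H. Now: state=H, head=2, tape[-3..4]=01001010 (head:      ^)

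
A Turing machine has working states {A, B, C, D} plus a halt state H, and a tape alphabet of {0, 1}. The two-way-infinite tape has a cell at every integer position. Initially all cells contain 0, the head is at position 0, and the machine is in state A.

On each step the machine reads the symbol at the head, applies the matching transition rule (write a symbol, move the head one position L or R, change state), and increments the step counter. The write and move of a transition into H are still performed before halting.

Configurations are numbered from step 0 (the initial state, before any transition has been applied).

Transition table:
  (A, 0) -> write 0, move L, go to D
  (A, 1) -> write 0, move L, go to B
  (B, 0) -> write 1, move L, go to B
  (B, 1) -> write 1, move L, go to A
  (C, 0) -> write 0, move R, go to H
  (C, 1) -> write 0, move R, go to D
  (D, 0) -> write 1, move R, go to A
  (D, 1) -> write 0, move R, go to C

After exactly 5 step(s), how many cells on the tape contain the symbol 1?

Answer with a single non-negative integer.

Answer: 0

Derivation:
Step 1: in state A at pos 0, read 0 -> (A,0)->write 0,move L,goto D. Now: state=D, head=-1, tape[-2..1]=0000 (head:  ^)
Step 2: in state D at pos -1, read 0 -> (D,0)->write 1,move R,goto A. Now: state=A, head=0, tape[-2..1]=0100 (head:   ^)
Step 3: in state A at pos 0, read 0 -> (A,0)->write 0,move L,goto D. Now: state=D, head=-1, tape[-2..1]=0100 (head:  ^)
Step 4: in state D at pos -1, read 1 -> (D,1)->write 0,move R,goto C. Now: state=C, head=0, tape[-2..1]=0000 (head:   ^)
Step 5: in state C at pos 0, read 0 -> (C,0)->write 0,move R,goto H. Now: state=H, head=1, tape[-2..2]=00000 (head:    ^)
No cell contains 1 after step 5 -> 0 cell(s)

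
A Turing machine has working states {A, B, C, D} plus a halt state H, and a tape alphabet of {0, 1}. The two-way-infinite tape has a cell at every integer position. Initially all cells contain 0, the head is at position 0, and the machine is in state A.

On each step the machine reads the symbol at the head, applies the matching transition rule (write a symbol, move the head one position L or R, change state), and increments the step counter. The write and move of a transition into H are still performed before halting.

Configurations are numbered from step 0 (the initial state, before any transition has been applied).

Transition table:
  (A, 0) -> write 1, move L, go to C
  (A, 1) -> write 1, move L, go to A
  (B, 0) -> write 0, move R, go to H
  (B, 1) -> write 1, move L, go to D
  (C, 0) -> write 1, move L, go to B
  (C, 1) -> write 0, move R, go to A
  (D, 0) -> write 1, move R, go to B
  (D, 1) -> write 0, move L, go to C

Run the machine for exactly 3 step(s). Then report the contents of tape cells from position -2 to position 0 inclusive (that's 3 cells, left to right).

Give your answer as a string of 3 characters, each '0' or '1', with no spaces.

Answer: 011

Derivation:
Step 1: in state A at pos 0, read 0 -> (A,0)->write 1,move L,goto C. Now: state=C, head=-1, tape[-2..1]=0010 (head:  ^)
Step 2: in state C at pos -1, read 0 -> (C,0)->write 1,move L,goto B. Now: state=B, head=-2, tape[-3..1]=00110 (head:  ^)
Step 3: in state B at pos -2, read 0 -> (B,0)->write 0,move R,goto H. Now: state=H, head=-1, tape[-3..1]=00110 (head:   ^)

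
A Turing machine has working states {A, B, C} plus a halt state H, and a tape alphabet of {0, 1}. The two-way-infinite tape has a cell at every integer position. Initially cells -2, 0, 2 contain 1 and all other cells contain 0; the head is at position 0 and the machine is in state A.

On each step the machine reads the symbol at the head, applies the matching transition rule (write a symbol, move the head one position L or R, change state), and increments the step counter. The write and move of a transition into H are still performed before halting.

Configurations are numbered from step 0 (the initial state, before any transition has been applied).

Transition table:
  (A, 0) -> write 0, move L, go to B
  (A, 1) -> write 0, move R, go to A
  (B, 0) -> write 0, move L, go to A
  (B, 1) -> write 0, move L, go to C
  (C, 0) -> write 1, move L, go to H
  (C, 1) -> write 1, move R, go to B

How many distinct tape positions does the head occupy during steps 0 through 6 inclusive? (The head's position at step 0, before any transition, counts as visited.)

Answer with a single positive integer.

Step 1: in state A at pos 0, read 1 -> (A,1)->write 0,move R,goto A. Now: state=A, head=1, tape[-3..3]=0100010 (head:     ^)
Step 2: in state A at pos 1, read 0 -> (A,0)->write 0,move L,goto B. Now: state=B, head=0, tape[-3..3]=0100010 (head:    ^)
Step 3: in state B at pos 0, read 0 -> (B,0)->write 0,move L,goto A. Now: state=A, head=-1, tape[-3..3]=0100010 (head:   ^)
Step 4: in state A at pos -1, read 0 -> (A,0)->write 0,move L,goto B. Now: state=B, head=-2, tape[-3..3]=0100010 (head:  ^)
Step 5: in state B at pos -2, read 1 -> (B,1)->write 0,move L,goto C. Now: state=C, head=-3, tape[-4..3]=00000010 (head:  ^)
Step 6: in state C at pos -3, read 0 -> (C,0)->write 1,move L,goto H. Now: state=H, head=-4, tape[-5..3]=001000010 (head:  ^)
Head positions at steps 0..6: starting at 0, distinct positions visited = {-4, -3, -2, -1, 0, 1} -> 6 position(s)

Answer: 6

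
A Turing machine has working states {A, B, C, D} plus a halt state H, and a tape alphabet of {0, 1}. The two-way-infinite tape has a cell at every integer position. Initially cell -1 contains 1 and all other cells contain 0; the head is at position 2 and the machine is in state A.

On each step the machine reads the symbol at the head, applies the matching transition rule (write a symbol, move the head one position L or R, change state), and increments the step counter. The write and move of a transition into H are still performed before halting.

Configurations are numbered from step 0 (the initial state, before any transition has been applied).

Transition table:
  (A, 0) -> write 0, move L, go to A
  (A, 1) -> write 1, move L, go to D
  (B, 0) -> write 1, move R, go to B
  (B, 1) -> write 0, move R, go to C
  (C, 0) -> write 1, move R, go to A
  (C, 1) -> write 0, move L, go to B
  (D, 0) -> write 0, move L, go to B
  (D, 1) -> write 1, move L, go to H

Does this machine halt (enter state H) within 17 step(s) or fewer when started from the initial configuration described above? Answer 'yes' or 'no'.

Step 1: in state A at pos 2, read 0 -> (A,0)->write 0,move L,goto A. Now: state=A, head=1, tape[-2..3]=010000 (head:    ^)
Step 2: in state A at pos 1, read 0 -> (A,0)->write 0,move L,goto A. Now: state=A, head=0, tape[-2..3]=010000 (head:   ^)
Step 3: in state A at pos 0, read 0 -> (A,0)->write 0,move L,goto A. Now: state=A, head=-1, tape[-2..3]=010000 (head:  ^)
Step 4: in state A at pos -1, read 1 -> (A,1)->write 1,move L,goto D. Now: state=D, head=-2, tape[-3..3]=0010000 (head:  ^)
Step 5: in state D at pos -2, read 0 -> (D,0)->write 0,move L,goto B. Now: state=B, head=-3, tape[-4..3]=00010000 (head:  ^)
Step 6: in state B at pos -3, read 0 -> (B,0)->write 1,move R,goto B. Now: state=B, head=-2, tape[-4..3]=01010000 (head:   ^)
Step 7: in state B at pos -2, read 0 -> (B,0)->write 1,move R,goto B. Now: state=B, head=-1, tape[-4..3]=01110000 (head:    ^)
Step 8: in state B at pos -1, read 1 -> (B,1)->write 0,move R,goto C. Now: state=C, head=0, tape[-4..3]=01100000 (head:     ^)
Step 9: in state C at pos 0, read 0 -> (C,0)->write 1,move R,goto A. Now: state=A, head=1, tape[-4..3]=01101000 (head:      ^)
Step 10: in state A at pos 1, read 0 -> (A,0)->write 0,move L,goto A. Now: state=A, head=0, tape[-4..3]=01101000 (head:     ^)
Step 11: in state A at pos 0, read 1 -> (A,1)->write 1,move L,goto D. Now: state=D, head=-1, tape[-4..3]=01101000 (head:    ^)
Step 12: in state D at pos -1, read 0 -> (D,0)->write 0,move L,goto B. Now: state=B, head=-2, tape[-4..3]=01101000 (head:   ^)
Step 13: in state B at pos -2, read 1 -> (B,1)->write 0,move R,goto C. Now: state=C, head=-1, tape[-4..3]=01001000 (head:    ^)
Step 14: in state C at pos -1, read 0 -> (C,0)->write 1,move R,goto A. Now: state=A, head=0, tape[-4..3]=01011000 (head:     ^)
Step 15: in state A at pos 0, read 1 -> (A,1)->write 1,move L,goto D. Now: state=D, head=-1, tape[-4..3]=01011000 (head:    ^)
Step 16: in state D at pos -1, read 1 -> (D,1)->write 1,move L,goto H. Now: state=H, head=-2, tape[-4..3]=01011000 (head:   ^)
State H reached at step 16; 16 <= 17 -> yes

Answer: yes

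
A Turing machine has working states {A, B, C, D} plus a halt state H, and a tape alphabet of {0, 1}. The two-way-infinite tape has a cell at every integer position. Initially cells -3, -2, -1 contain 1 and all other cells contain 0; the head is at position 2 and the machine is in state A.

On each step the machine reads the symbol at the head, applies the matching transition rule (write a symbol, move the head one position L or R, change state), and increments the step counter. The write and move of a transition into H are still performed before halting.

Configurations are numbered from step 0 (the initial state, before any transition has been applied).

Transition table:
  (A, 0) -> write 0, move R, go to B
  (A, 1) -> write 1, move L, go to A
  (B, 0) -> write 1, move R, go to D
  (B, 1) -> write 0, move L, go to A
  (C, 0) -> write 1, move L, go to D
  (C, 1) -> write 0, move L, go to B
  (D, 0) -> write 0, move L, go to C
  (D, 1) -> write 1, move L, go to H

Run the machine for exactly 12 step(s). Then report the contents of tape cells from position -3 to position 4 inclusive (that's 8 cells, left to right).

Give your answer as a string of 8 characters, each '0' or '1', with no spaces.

Answer: 11110000

Derivation:
Step 1: in state A at pos 2, read 0 -> (A,0)->write 0,move R,goto B. Now: state=B, head=3, tape[-4..4]=011100000 (head:        ^)
Step 2: in state B at pos 3, read 0 -> (B,0)->write 1,move R,goto D. Now: state=D, head=4, tape[-4..5]=0111000100 (head:         ^)
Step 3: in state D at pos 4, read 0 -> (D,0)->write 0,move L,goto C. Now: state=C, head=3, tape[-4..5]=0111000100 (head:        ^)
Step 4: in state C at pos 3, read 1 -> (C,1)->write 0,move L,goto B. Now: state=B, head=2, tape[-4..5]=0111000000 (head:       ^)
Step 5: in state B at pos 2, read 0 -> (B,0)->write 1,move R,goto D. Now: state=D, head=3, tape[-4..5]=0111001000 (head:        ^)
Step 6: in state D at pos 3, read 0 -> (D,0)->write 0,move L,goto C. Now: state=C, head=2, tape[-4..5]=0111001000 (head:       ^)
Step 7: in state C at pos 2, read 1 -> (C,1)->write 0,move L,goto B. Now: state=B, head=1, tape[-4..5]=0111000000 (head:      ^)
Step 8: in state B at pos 1, read 0 -> (B,0)->write 1,move R,goto D. Now: state=D, head=2, tape[-4..5]=0111010000 (head:       ^)
Step 9: in state D at pos 2, read 0 -> (D,0)->write 0,move L,goto C. Now: state=C, head=1, tape[-4..5]=0111010000 (head:      ^)
Step 10: in state C at pos 1, read 1 -> (C,1)->write 0,move L,goto B. Now: state=B, head=0, tape[-4..5]=0111000000 (head:     ^)
Step 11: in state B at pos 0, read 0 -> (B,0)->write 1,move R,goto D. Now: state=D, head=1, tape[-4..5]=0111100000 (head:      ^)
Step 12: in state D at pos 1, read 0 -> (D,0)->write 0,move L,goto C. Now: state=C, head=0, tape[-4..5]=0111100000 (head:     ^)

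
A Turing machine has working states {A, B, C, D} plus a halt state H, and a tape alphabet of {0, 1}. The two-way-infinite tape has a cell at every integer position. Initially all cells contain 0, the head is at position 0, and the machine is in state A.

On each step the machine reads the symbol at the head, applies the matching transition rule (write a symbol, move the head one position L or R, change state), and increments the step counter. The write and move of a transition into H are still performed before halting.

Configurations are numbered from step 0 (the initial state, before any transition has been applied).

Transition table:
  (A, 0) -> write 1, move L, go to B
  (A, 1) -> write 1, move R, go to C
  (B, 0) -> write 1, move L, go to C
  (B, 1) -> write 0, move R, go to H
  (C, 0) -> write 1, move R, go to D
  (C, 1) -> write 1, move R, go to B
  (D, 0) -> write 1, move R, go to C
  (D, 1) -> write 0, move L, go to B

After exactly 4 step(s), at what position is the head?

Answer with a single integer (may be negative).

Step 1: in state A at pos 0, read 0 -> (A,0)->write 1,move L,goto B. Now: state=B, head=-1, tape[-2..1]=0010 (head:  ^)
Step 2: in state B at pos -1, read 0 -> (B,0)->write 1,move L,goto C. Now: state=C, head=-2, tape[-3..1]=00110 (head:  ^)
Step 3: in state C at pos -2, read 0 -> (C,0)->write 1,move R,goto D. Now: state=D, head=-1, tape[-3..1]=01110 (head:   ^)
Step 4: in state D at pos -1, read 1 -> (D,1)->write 0,move L,goto B. Now: state=B, head=-2, tape[-3..1]=01010 (head:  ^)

Answer: -2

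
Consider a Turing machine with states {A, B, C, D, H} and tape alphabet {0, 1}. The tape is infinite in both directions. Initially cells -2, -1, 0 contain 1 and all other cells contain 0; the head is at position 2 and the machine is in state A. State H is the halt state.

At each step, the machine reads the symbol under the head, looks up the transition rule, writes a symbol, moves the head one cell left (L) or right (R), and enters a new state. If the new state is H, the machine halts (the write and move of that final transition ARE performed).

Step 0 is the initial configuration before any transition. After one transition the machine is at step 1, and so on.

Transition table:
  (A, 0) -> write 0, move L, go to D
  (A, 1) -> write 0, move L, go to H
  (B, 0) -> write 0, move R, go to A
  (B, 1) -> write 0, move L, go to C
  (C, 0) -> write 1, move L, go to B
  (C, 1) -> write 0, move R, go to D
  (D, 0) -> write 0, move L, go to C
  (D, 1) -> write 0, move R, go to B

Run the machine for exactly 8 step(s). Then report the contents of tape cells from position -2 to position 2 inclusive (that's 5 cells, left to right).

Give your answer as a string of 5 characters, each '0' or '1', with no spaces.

Answer: 00100

Derivation:
Step 1: in state A at pos 2, read 0 -> (A,0)->write 0,move L,goto D. Now: state=D, head=1, tape[-3..3]=0111000 (head:     ^)
Step 2: in state D at pos 1, read 0 -> (D,0)->write 0,move L,goto C. Now: state=C, head=0, tape[-3..3]=0111000 (head:    ^)
Step 3: in state C at pos 0, read 1 -> (C,1)->write 0,move R,goto D. Now: state=D, head=1, tape[-3..3]=0110000 (head:     ^)
Step 4: in state D at pos 1, read 0 -> (D,0)->write 0,move L,goto C. Now: state=C, head=0, tape[-3..3]=0110000 (head:    ^)
Step 5: in state C at pos 0, read 0 -> (C,0)->write 1,move L,goto B. Now: state=B, head=-1, tape[-3..3]=0111000 (head:   ^)
Step 6: in state B at pos -1, read 1 -> (B,1)->write 0,move L,goto C. Now: state=C, head=-2, tape[-3..3]=0101000 (head:  ^)
Step 7: in state C at pos -2, read 1 -> (C,1)->write 0,move R,goto D. Now: state=D, head=-1, tape[-3..3]=0001000 (head:   ^)
Step 8: in state D at pos -1, read 0 -> (D,0)->write 0,move L,goto C. Now: state=C, head=-2, tape[-3..3]=0001000 (head:  ^)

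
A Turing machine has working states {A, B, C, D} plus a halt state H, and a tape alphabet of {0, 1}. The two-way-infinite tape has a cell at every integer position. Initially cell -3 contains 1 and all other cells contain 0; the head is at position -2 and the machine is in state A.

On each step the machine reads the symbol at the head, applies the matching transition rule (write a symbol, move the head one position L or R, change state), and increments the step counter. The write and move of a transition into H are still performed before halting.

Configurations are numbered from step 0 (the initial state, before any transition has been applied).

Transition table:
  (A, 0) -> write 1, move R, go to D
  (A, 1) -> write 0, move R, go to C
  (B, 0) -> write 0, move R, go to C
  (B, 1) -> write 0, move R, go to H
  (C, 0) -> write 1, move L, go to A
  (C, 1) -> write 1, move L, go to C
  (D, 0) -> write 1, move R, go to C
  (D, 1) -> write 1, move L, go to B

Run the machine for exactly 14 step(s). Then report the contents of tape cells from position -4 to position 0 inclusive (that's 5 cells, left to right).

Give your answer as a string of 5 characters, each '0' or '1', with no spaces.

Step 1: in state A at pos -2, read 0 -> (A,0)->write 1,move R,goto D. Now: state=D, head=-1, tape[-4..0]=01100 (head:    ^)
Step 2: in state D at pos -1, read 0 -> (D,0)->write 1,move R,goto C. Now: state=C, head=0, tape[-4..1]=011100 (head:     ^)
Step 3: in state C at pos 0, read 0 -> (C,0)->write 1,move L,goto A. Now: state=A, head=-1, tape[-4..1]=011110 (head:    ^)
Step 4: in state A at pos -1, read 1 -> (A,1)->write 0,move R,goto C. Now: state=C, head=0, tape[-4..1]=011010 (head:     ^)
Step 5: in state C at pos 0, read 1 -> (C,1)->write 1,move L,goto C. Now: state=C, head=-1, tape[-4..1]=011010 (head:    ^)
Step 6: in state C at pos -1, read 0 -> (C,0)->write 1,move L,goto A. Now: state=A, head=-2, tape[-4..1]=011110 (head:   ^)
Step 7: in state A at pos -2, read 1 -> (A,1)->write 0,move R,goto C. Now: state=C, head=-1, tape[-4..1]=010110 (head:    ^)
Step 8: in state C at pos -1, read 1 -> (C,1)->write 1,move L,goto C. Now: state=C, head=-2, tape[-4..1]=010110 (head:   ^)
Step 9: in state C at pos -2, read 0 -> (C,0)->write 1,move L,goto A. Now: state=A, head=-3, tape[-4..1]=011110 (head:  ^)
Step 10: in state A at pos -3, read 1 -> (A,1)->write 0,move R,goto C. Now: state=C, head=-2, tape[-4..1]=001110 (head:   ^)
Step 11: in state C at pos -2, read 1 -> (C,1)->write 1,move L,goto C. Now: state=C, head=-3, tape[-4..1]=001110 (head:  ^)
Step 12: in state C at pos -3, read 0 -> (C,0)->write 1,move L,goto A. Now: state=A, head=-4, tape[-5..1]=0011110 (head:  ^)
Step 13: in state A at pos -4, read 0 -> (A,0)->write 1,move R,goto D. Now: state=D, head=-3, tape[-5..1]=0111110 (head:   ^)
Step 14: in state D at pos -3, read 1 -> (D,1)->write 1,move L,goto B. Now: state=B, head=-4, tape[-5..1]=0111110 (head:  ^)

Answer: 11111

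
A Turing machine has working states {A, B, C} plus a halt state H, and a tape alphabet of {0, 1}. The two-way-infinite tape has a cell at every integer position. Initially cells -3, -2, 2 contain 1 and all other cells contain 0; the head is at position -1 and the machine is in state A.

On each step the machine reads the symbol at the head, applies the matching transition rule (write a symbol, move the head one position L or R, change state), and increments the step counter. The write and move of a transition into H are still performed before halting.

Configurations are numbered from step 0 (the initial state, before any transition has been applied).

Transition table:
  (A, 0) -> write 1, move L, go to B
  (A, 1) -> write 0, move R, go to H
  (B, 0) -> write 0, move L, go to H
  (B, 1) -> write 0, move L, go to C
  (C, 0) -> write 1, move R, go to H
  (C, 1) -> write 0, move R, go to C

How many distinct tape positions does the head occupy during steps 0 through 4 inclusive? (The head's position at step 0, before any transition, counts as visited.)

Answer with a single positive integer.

Step 1: in state A at pos -1, read 0 -> (A,0)->write 1,move L,goto B. Now: state=B, head=-2, tape[-4..3]=01110010 (head:   ^)
Step 2: in state B at pos -2, read 1 -> (B,1)->write 0,move L,goto C. Now: state=C, head=-3, tape[-4..3]=01010010 (head:  ^)
Step 3: in state C at pos -3, read 1 -> (C,1)->write 0,move R,goto C. Now: state=C, head=-2, tape[-4..3]=00010010 (head:   ^)
Step 4: in state C at pos -2, read 0 -> (C,0)->write 1,move R,goto H. Now: state=H, head=-1, tape[-4..3]=00110010 (head:    ^)
Head positions at steps 0..4: starting at -1, distinct positions visited = {-3, -2, -1} -> 3 position(s)

Answer: 3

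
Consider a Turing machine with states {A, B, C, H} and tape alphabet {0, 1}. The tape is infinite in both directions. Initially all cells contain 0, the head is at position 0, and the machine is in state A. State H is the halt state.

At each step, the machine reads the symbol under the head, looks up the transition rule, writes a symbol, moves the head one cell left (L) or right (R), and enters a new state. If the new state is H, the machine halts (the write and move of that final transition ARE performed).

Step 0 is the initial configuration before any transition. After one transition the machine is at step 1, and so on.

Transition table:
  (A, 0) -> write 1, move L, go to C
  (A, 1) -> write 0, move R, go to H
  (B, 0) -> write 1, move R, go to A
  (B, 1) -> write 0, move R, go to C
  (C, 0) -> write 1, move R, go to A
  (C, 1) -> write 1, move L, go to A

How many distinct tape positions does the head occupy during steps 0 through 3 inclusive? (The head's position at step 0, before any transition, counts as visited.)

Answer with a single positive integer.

Step 1: in state A at pos 0, read 0 -> (A,0)->write 1,move L,goto C. Now: state=C, head=-1, tape[-2..1]=0010 (head:  ^)
Step 2: in state C at pos -1, read 0 -> (C,0)->write 1,move R,goto A. Now: state=A, head=0, tape[-2..1]=0110 (head:   ^)
Step 3: in state A at pos 0, read 1 -> (A,1)->write 0,move R,goto H. Now: state=H, head=1, tape[-2..2]=01000 (head:    ^)
Head positions at steps 0..3: starting at 0, distinct positions visited = {-1, 0, 1} -> 3 position(s)

Answer: 3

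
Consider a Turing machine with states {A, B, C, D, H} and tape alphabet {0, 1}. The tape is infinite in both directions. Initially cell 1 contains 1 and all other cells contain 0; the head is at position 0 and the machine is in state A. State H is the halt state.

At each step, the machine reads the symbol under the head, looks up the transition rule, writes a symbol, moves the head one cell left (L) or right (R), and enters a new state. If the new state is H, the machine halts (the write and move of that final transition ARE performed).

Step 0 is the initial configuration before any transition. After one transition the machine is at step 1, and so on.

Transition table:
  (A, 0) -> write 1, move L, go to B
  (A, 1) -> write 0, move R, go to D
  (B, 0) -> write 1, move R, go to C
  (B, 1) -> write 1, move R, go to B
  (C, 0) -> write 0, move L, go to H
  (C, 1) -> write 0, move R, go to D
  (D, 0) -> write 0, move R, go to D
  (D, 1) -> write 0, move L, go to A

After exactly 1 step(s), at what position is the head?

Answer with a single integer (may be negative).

Step 1: in state A at pos 0, read 0 -> (A,0)->write 1,move L,goto B. Now: state=B, head=-1, tape[-2..2]=00110 (head:  ^)

Answer: -1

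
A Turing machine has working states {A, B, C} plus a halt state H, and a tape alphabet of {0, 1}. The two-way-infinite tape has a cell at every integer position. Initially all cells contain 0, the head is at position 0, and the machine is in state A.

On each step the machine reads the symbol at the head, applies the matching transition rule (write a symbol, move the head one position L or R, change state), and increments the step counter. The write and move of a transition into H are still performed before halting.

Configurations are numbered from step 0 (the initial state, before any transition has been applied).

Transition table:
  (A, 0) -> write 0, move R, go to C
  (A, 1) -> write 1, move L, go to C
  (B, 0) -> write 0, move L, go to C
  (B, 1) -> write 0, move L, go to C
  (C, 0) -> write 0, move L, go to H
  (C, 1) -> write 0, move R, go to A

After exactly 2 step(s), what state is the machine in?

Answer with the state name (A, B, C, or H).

Step 1: in state A at pos 0, read 0 -> (A,0)->write 0,move R,goto C. Now: state=C, head=1, tape[-1..2]=0000 (head:   ^)
Step 2: in state C at pos 1, read 0 -> (C,0)->write 0,move L,goto H. Now: state=H, head=0, tape[-1..2]=0000 (head:  ^)

Answer: H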